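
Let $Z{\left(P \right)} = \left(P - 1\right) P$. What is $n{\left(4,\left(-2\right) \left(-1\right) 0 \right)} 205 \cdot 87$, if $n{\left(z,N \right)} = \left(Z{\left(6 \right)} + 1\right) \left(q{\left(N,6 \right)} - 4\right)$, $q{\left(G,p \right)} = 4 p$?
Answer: $11057700$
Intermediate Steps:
$Z{\left(P \right)} = P \left(-1 + P\right)$ ($Z{\left(P \right)} = \left(-1 + P\right) P = P \left(-1 + P\right)$)
$n{\left(z,N \right)} = 620$ ($n{\left(z,N \right)} = \left(6 \left(-1 + 6\right) + 1\right) \left(4 \cdot 6 - 4\right) = \left(6 \cdot 5 + 1\right) \left(24 - 4\right) = \left(30 + 1\right) 20 = 31 \cdot 20 = 620$)
$n{\left(4,\left(-2\right) \left(-1\right) 0 \right)} 205 \cdot 87 = 620 \cdot 205 \cdot 87 = 127100 \cdot 87 = 11057700$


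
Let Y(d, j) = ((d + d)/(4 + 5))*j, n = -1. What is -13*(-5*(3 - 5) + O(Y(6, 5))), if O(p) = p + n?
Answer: -611/3 ≈ -203.67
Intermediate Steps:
Y(d, j) = 2*d*j/9 (Y(d, j) = ((2*d)/9)*j = ((2*d)*(⅑))*j = (2*d/9)*j = 2*d*j/9)
O(p) = -1 + p (O(p) = p - 1 = -1 + p)
-13*(-5*(3 - 5) + O(Y(6, 5))) = -13*(-5*(3 - 5) + (-1 + (2/9)*6*5)) = -13*(-5*(-2) + (-1 + 20/3)) = -13*(10 + 17/3) = -13*47/3 = -611/3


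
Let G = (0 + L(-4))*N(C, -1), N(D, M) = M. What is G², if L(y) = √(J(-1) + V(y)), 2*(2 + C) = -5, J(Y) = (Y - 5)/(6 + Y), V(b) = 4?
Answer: 14/5 ≈ 2.8000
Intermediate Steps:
J(Y) = (-5 + Y)/(6 + Y)
C = -9/2 (C = -2 + (½)*(-5) = -2 - 5/2 = -9/2 ≈ -4.5000)
L(y) = √70/5 (L(y) = √((-5 - 1)/(6 - 1) + 4) = √(-6/5 + 4) = √(14/5) = √70/5)
G = -√70/5 (G = (0 + √70/5)*(-1) = (√70/5)*(-1) = -√70/5 ≈ -1.6733)
G² = (-√70/5)² = 14/5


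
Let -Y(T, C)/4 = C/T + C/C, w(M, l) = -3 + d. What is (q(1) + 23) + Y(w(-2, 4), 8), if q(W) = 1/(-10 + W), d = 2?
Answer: 458/9 ≈ 50.889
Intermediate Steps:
w(M, l) = -1 (w(M, l) = -3 + 2 = -1)
Y(T, C) = -4 - 4*C/T (Y(T, C) = -4*(C/T + C/C) = -4*(C/T + 1) = -4*(1 + C/T) = -4 - 4*C/T)
(q(1) + 23) + Y(w(-2, 4), 8) = (1/(-10 + 1) + 23) + (-4 - 4*8/(-1)) = (1/(-9) + 23) + (-4 - 4*8*(-1)) = (-⅑ + 23) + (-4 + 32) = 206/9 + 28 = 458/9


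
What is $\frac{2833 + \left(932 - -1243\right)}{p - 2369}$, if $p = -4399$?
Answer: $- \frac{313}{423} \approx -0.73995$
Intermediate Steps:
$\frac{2833 + \left(932 - -1243\right)}{p - 2369} = \frac{2833 + \left(932 - -1243\right)}{-4399 - 2369} = \frac{2833 + \left(932 + 1243\right)}{-6768} = \left(2833 + 2175\right) \left(- \frac{1}{6768}\right) = 5008 \left(- \frac{1}{6768}\right) = - \frac{313}{423}$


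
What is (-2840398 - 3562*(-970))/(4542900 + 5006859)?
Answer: 204914/3183253 ≈ 0.064373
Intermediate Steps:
(-2840398 - 3562*(-970))/(4542900 + 5006859) = (-2840398 + 3455140)/9549759 = 614742*(1/9549759) = 204914/3183253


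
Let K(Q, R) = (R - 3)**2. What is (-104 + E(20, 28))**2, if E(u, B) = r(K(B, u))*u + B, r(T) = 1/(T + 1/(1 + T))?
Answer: 40498408634896/7024283721 ≈ 5765.5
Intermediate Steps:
K(Q, R) = (-3 + R)**2
E(u, B) = B + u*(1 + (-3 + u)**2)/(1 + (-3 + u)**2 + (-3 + u)**4) (E(u, B) = ((1 + (-3 + u)**2)/(1 + (-3 + u)**2 + ((-3 + u)**2)**2))*u + B = ((1 + (-3 + u)**2)/(1 + (-3 + u)**2 + (-3 + u)**4))*u + B = u*(1 + (-3 + u)**2)/(1 + (-3 + u)**2 + (-3 + u)**4) + B = B + u*(1 + (-3 + u)**2)/(1 + (-3 + u)**2 + (-3 + u)**4))
(-104 + E(20, 28))**2 = (-104 + (28*(1 + (-3 + 20)**2 + (-3 + 20)**4) + 20*(1 + (-3 + 20)**2))/(1 + (-3 + 20)**2 + (-3 + 20)**4))**2 = (-104 + (28*(1 + 17**2 + 17**4) + 20*(1 + 17**2))/(1 + 17**2 + 17**4))**2 = (-104 + (28*(1 + 289 + 83521) + 20*(1 + 289))/(1 + 289 + 83521))**2 = (-104 + (28*83811 + 20*290)/83811)**2 = (-104 + (2346708 + 5800)/83811)**2 = (-104 + (1/83811)*2352508)**2 = (-104 + 2352508/83811)**2 = (-6363836/83811)**2 = 40498408634896/7024283721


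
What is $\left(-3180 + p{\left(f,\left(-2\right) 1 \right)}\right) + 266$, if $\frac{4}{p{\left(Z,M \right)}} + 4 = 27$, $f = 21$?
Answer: $- \frac{67018}{23} \approx -2913.8$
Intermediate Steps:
$p{\left(Z,M \right)} = \frac{4}{23}$ ($p{\left(Z,M \right)} = \frac{4}{-4 + 27} = \frac{4}{23}$)
$\left(-3180 + p{\left(f,\left(-2\right) 1 \right)}\right) + 266 = \left(-3180 + \frac{4}{23}\right) + 266 = - \frac{73136}{23} + 266 = - \frac{67018}{23}$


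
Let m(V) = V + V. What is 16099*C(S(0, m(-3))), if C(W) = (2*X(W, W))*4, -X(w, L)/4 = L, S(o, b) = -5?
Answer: 2575840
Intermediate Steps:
m(V) = 2*V
X(w, L) = -4*L
C(W) = -32*W (C(W) = (2*(-4*W))*4 = -8*W*4 = -32*W)
16099*C(S(0, m(-3))) = 16099*(-32*(-5)) = 16099*160 = 2575840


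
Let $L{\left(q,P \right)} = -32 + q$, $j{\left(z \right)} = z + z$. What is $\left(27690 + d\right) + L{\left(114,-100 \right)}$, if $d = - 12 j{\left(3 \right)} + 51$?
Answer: $27751$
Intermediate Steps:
$j{\left(z \right)} = 2 z$
$d = -21$ ($d = - 12 \cdot 2 \cdot 3 + 51 = \left(-12\right) 6 + 51 = -72 + 51 = -21$)
$\left(27690 + d\right) + L{\left(114,-100 \right)} = \left(27690 - 21\right) + \left(-32 + 114\right) = 27669 + 82 = 27751$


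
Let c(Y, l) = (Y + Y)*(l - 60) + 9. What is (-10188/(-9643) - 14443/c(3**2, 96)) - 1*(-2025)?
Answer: 12696707942/6335451 ≈ 2004.1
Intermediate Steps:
c(Y, l) = 9 + 2*Y*(-60 + l) (c(Y, l) = (2*Y)*(-60 + l) + 9 = 2*Y*(-60 + l) + 9 = 9 + 2*Y*(-60 + l))
(-10188/(-9643) - 14443/c(3**2, 96)) - 1*(-2025) = (-10188/(-9643) - 14443/(9 - 120*3**2 + 2*3**2*96)) - 1*(-2025) = (-10188*(-1/9643) - 14443/(9 - 120*9 + 2*9*96)) + 2025 = (10188/9643 - 14443/(9 - 1080 + 1728)) + 2025 = (10188/9643 - 14443/657) + 2025 = -132580333/6335451 + 2025 = 12696707942/6335451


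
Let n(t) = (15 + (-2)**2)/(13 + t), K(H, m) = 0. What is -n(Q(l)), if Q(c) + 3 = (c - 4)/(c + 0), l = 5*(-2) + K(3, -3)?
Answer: -5/3 ≈ -1.6667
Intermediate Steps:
l = -10 (l = 5*(-2) + 0 = -10 + 0 = -10)
Q(c) = -3 + (-4 + c)/c (Q(c) = -3 + (c - 4)/(c + 0) = -3 + (-4 + c)/c)
n(t) = 19/(13 + t) (n(t) = (15 + 4)/(13 + t) = 19/(13 + t))
-n(Q(l)) = -19/(13 + (-2 - 4/(-10))) = -19/(13 + (-2 - 4*(-1/10))) = -19/(13 + (-2 + 2/5)) = -19/(13 - 8/5) = -19/57/5 = -19*5/57 = -1*5/3 = -5/3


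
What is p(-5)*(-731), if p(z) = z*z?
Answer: -18275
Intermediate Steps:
p(z) = z²
p(-5)*(-731) = (-5)²*(-731) = 25*(-731) = -18275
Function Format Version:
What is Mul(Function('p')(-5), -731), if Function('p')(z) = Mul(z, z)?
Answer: -18275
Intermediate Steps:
Function('p')(z) = Pow(z, 2)
Mul(Function('p')(-5), -731) = Mul(Pow(-5, 2), -731) = Mul(25, -731) = -18275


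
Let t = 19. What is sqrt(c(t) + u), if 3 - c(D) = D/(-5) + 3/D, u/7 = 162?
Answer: sqrt(10294295)/95 ≈ 33.773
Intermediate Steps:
u = 1134 (u = 7*162 = 1134)
c(D) = 3 - 3/D + D/5 (c(D) = 3 - (D/(-5) + 3/D) = 3 - (D*(-1/5) + 3/D) = 3 - (-D/5 + 3/D) = 3 - (3/D - D/5) = 3 + (-3/D + D/5) = 3 - 3/D + D/5)
sqrt(c(t) + u) = sqrt((3 - 3/19 + (1/5)*19) + 1134) = sqrt((3 - 3*1/19 + 19/5) + 1134) = sqrt((3 - 3/19 + 19/5) + 1134) = sqrt(631/95 + 1134) = sqrt(108361/95) = sqrt(10294295)/95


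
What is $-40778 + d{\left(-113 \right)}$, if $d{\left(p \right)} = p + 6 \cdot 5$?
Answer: $-40861$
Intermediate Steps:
$d{\left(p \right)} = 30 + p$ ($d{\left(p \right)} = p + 30 = 30 + p$)
$-40778 + d{\left(-113 \right)} = -40778 + \left(30 - 113\right) = -40778 - 83 = -40861$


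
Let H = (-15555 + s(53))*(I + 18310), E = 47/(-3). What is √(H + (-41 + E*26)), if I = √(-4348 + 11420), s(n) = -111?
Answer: √(-2581604175 - 563976*√442)/3 ≈ 16975.0*I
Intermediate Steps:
E = -47/3 (E = 47*(-⅓) = -47/3 ≈ -15.667)
I = 4*√442 (I = √7072 = 4*√442 ≈ 84.095)
H = -286844460 - 62664*√442 (H = (-15555 - 111)*(4*√442 + 18310) = -15666*(18310 + 4*√442) = -286844460 - 62664*√442 ≈ -2.8816e+8)
√(H + (-41 + E*26)) = √((-286844460 - 62664*√442) + (-41 - 47/3*26)) = √((-286844460 - 62664*√442) + (-41 - 1222/3)) = √((-286844460 - 62664*√442) - 1345/3) = √(-860534725/3 - 62664*√442)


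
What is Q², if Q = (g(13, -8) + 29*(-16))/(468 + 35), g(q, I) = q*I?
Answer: 322624/253009 ≈ 1.2751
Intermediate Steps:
g(q, I) = I*q
Q = -568/503 (Q = (-8*13 + 29*(-16))/(468 + 35) = (-104 - 464)/503 = -568*1/503 = -568/503 ≈ -1.1292)
Q² = (-568/503)² = 322624/253009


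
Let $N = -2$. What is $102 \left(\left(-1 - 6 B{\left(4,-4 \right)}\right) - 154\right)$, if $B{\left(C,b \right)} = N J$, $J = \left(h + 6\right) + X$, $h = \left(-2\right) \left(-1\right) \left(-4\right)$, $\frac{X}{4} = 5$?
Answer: $6222$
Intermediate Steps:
$X = 20$ ($X = 4 \cdot 5 = 20$)
$h = -8$ ($h = 2 \left(-4\right) = -8$)
$J = 18$ ($J = \left(-8 + 6\right) + 20 = -2 + 20 = 18$)
$B{\left(C,b \right)} = -36$ ($B{\left(C,b \right)} = \left(-2\right) 18 = -36$)
$102 \left(\left(-1 - 6 B{\left(4,-4 \right)}\right) - 154\right) = 102 \left(\left(-1 - -216\right) - 154\right) = 102 \left(\left(-1 + 216\right) - 154\right) = 102 \left(215 - 154\right) = 102 \cdot 61 = 6222$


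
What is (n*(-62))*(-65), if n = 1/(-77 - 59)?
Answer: -2015/68 ≈ -29.632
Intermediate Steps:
n = -1/136 (n = 1/(-136) = -1/136 ≈ -0.0073529)
(n*(-62))*(-65) = -1/136*(-62)*(-65) = (31/68)*(-65) = -2015/68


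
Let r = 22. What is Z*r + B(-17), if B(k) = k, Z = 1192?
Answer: 26207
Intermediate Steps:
Z*r + B(-17) = 1192*22 - 17 = 26224 - 17 = 26207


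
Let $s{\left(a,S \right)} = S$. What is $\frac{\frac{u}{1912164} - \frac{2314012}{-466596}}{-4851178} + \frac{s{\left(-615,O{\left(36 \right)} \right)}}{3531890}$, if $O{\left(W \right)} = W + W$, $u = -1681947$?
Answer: $\frac{12449113393268026261}{636955785116391606086520} \approx 1.9545 \cdot 10^{-5}$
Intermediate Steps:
$O{\left(W \right)} = 2 W$
$\frac{\frac{u}{1912164} - \frac{2314012}{-466596}}{-4851178} + \frac{s{\left(-615,O{\left(36 \right)} \right)}}{3531890} = \frac{- \frac{1681947}{1912164} - \frac{2314012}{-466596}}{-4851178} + \frac{2 \cdot 36}{3531890} = \left(\left(-1681947\right) \frac{1}{1912164} - - \frac{578503}{116649}\right) \left(- \frac{1}{4851178}\right) + 72 \cdot \frac{1}{3531890} = \left(- \frac{560649}{637388} + \frac{578503}{116649}\right) \left(- \frac{1}{4851178}\right) + \frac{36}{1765945} = \frac{303331724963}{74350672812} \left(- \frac{1}{4851178}\right) + \frac{36}{1765945} = - \frac{303331724963}{360688348230772536} + \frac{36}{1765945} = \frac{12449113393268026261}{636955785116391606086520}$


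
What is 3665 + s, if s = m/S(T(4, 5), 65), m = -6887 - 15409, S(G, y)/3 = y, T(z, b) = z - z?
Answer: 230793/65 ≈ 3550.7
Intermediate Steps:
T(z, b) = 0
S(G, y) = 3*y
m = -22296
s = -7432/65 (s = -22296/(3*65) = -22296/195 = -22296*1/195 = -7432/65 ≈ -114.34)
3665 + s = 3665 - 7432/65 = 230793/65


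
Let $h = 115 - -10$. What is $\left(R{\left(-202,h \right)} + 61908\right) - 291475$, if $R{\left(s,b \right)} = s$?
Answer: $-229769$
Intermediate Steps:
$h = 125$ ($h = 115 + 10 = 125$)
$\left(R{\left(-202,h \right)} + 61908\right) - 291475 = \left(-202 + 61908\right) - 291475 = 61706 - 291475 = -229769$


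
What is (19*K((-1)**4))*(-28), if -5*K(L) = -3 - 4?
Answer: -3724/5 ≈ -744.80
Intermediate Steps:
K(L) = 7/5 (K(L) = -(-3 - 4)/5 = -1/5*(-7) = 7/5)
(19*K((-1)**4))*(-28) = (19*(7/5))*(-28) = (133/5)*(-28) = -3724/5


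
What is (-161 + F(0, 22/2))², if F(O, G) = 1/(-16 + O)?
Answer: 6640929/256 ≈ 25941.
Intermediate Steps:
(-161 + F(0, 22/2))² = (-161 + 1/(-16 + 0))² = (-161 + 1/(-16))² = (-161 - 1/16)² = (-2577/16)² = 6640929/256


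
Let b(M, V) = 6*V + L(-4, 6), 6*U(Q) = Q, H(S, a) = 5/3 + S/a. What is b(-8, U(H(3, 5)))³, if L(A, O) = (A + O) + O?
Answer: 3652264/3375 ≈ 1082.2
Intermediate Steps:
H(S, a) = 5/3 + S/a (H(S, a) = 5*(⅓) + S/a = 5/3 + S/a)
U(Q) = Q/6
L(A, O) = A + 2*O
b(M, V) = 8 + 6*V (b(M, V) = 6*V + (-4 + 2*6) = 6*V + (-4 + 12) = 6*V + 8 = 8 + 6*V)
b(-8, U(H(3, 5)))³ = (8 + 6*((5/3 + 3/5)/6))³ = (8 + 6*((5/3 + 3*(⅕))/6))³ = (8 + 6*((5/3 + ⅗)/6))³ = (8 + 6*((⅙)*(34/15)))³ = (8 + 6*(17/45))³ = (8 + 34/15)³ = (154/15)³ = 3652264/3375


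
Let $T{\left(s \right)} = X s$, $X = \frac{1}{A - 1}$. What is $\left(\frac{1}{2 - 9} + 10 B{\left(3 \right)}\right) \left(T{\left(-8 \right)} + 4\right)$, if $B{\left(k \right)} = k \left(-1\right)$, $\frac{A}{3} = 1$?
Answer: $0$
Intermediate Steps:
$A = 3$ ($A = 3 \cdot 1 = 3$)
$B{\left(k \right)} = - k$
$X = \frac{1}{2}$ ($X = \frac{1}{3 - 1} = \frac{1}{2} \approx 0.5$)
$T{\left(s \right)} = \frac{s}{2}$
$\left(\frac{1}{2 - 9} + 10 B{\left(3 \right)}\right) \left(T{\left(-8 \right)} + 4\right) = \left(\frac{1}{2 - 9} + 10 \left(\left(-1\right) 3\right)\right) \left(\frac{1}{2} \left(-8\right) + 4\right) = \left(\frac{1}{-7} + 10 \left(-3\right)\right) \left(-4 + 4\right) = \left(- \frac{1}{7} - 30\right) 0 = \left(- \frac{211}{7}\right) 0 = 0$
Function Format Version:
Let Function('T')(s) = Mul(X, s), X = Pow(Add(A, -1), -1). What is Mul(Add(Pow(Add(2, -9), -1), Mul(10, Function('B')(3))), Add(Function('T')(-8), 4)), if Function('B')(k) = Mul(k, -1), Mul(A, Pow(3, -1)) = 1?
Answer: 0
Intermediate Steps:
A = 3 (A = Mul(3, 1) = 3)
Function('B')(k) = Mul(-1, k)
X = Rational(1, 2) (X = Pow(Add(3, -1), -1) = Pow(2, -1) = Rational(1, 2) ≈ 0.50000)
Function('T')(s) = Mul(Rational(1, 2), s)
Mul(Add(Pow(Add(2, -9), -1), Mul(10, Function('B')(3))), Add(Function('T')(-8), 4)) = Mul(Add(Pow(Add(2, -9), -1), Mul(10, Mul(-1, 3))), Add(Mul(Rational(1, 2), -8), 4)) = Mul(Add(Pow(-7, -1), Mul(10, -3)), Add(-4, 4)) = Mul(Add(Rational(-1, 7), -30), 0) = Mul(Rational(-211, 7), 0) = 0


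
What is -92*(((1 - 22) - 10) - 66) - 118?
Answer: 8806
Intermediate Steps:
-92*(((1 - 22) - 10) - 66) - 118 = -92*((-21 - 10) - 66) - 118 = -92*(-31 - 66) - 118 = -92*(-97) - 118 = 8924 - 118 = 8806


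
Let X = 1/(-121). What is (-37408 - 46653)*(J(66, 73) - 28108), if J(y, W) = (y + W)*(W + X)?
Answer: 182699858620/121 ≈ 1.5099e+9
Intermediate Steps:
X = -1/121 ≈ -0.0082645
J(y, W) = (-1/121 + W)*(W + y) (J(y, W) = (y + W)*(W - 1/121) = (W + y)*(-1/121 + W) = (-1/121 + W)*(W + y))
(-37408 - 46653)*(J(66, 73) - 28108) = (-37408 - 46653)*((73**2 - 1/121*73 - 1/121*66 + 73*66) - 28108) = -84061*((5329 - 73/121 - 6/11 + 4818) - 28108) = -84061*(1227648/121 - 28108) = -84061*(-2173420/121) = 182699858620/121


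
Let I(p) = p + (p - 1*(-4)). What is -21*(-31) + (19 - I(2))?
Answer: 662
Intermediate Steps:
I(p) = 4 + 2*p (I(p) = p + (p + 4) = p + (4 + p) = 4 + 2*p)
-21*(-31) + (19 - I(2)) = -21*(-31) + (19 - (4 + 2*2)) = 651 + (19 - (4 + 4)) = 651 + (19 - 1*8) = 651 + (19 - 8) = 651 + 11 = 662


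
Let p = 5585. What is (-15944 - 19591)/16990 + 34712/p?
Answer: 78258781/18977830 ≈ 4.1237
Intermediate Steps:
(-15944 - 19591)/16990 + 34712/p = (-15944 - 19591)/16990 + 34712/5585 = -35535*1/16990 + 34712*(1/5585) = -7107/3398 + 34712/5585 = 78258781/18977830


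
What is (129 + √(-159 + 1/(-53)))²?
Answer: 873545/53 + 3612*I*√2279/53 ≈ 16482.0 + 3253.4*I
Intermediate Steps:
(129 + √(-159 + 1/(-53)))² = (129 + √(-159 - 1/53))² = (129 + √(-8428/53))² = (129 + 14*I*√2279/53)²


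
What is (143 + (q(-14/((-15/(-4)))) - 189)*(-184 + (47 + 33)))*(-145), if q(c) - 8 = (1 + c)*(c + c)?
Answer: -109910203/45 ≈ -2.4424e+6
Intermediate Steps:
q(c) = 8 + 2*c*(1 + c) (q(c) = 8 + (1 + c)*(c + c) = 8 + (1 + c)*(2*c) = 8 + 2*c*(1 + c))
(143 + (q(-14/((-15/(-4)))) - 189)*(-184 + (47 + 33)))*(-145) = (143 + ((8 + 2*(-14/((-15/(-4)))) + 2*(-14/((-15/(-4))))²) - 189)*(-184 + (47 + 33)))*(-145) = (143 + ((8 + 2*(-14/((-15*(-¼)))) + 2*(-14/((-15*(-¼))))²) - 189)*(-184 + 80))*(-145) = (143 + ((8 + 2*(-14/15/4) + 2*(-14/15/4)²) - 189)*(-104))*(-145) = (143 + ((8 + 2*(-14*4/15) + 2*(-14*4/15)²) - 189)*(-104))*(-145) = (143 + ((8 + 2*(-56/15) + 2*(-56/15)²) - 189)*(-104))*(-145) = (143 + ((8 - 112/15 + 2*(3136/225)) - 189)*(-104))*(-145) = (143 + ((8 - 112/15 + 6272/225) - 189)*(-104))*(-145) = (143 + (6392/225 - 189)*(-104))*(-145) = (143 - 36133/225*(-104))*(-145) = (143 + 3757832/225)*(-145) = (3790007/225)*(-145) = -109910203/45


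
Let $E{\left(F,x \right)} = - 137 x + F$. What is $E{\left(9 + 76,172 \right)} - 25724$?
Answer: $-49203$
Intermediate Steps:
$E{\left(F,x \right)} = F - 137 x$
$E{\left(9 + 76,172 \right)} - 25724 = \left(\left(9 + 76\right) - 23564\right) - 25724 = \left(85 - 23564\right) - 25724 = -23479 - 25724 = -49203$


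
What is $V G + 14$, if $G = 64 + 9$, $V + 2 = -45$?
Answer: $-3417$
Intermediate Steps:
$V = -47$ ($V = -2 - 45 = -47$)
$G = 73$
$V G + 14 = \left(-47\right) 73 + 14 = -3431 + 14 = -3417$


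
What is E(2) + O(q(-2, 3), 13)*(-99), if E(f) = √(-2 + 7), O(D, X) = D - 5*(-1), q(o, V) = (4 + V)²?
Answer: -5346 + √5 ≈ -5343.8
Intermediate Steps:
O(D, X) = 5 + D (O(D, X) = D + 5 = 5 + D)
E(f) = √5
E(2) + O(q(-2, 3), 13)*(-99) = √5 + (5 + (4 + 3)²)*(-99) = √5 + (5 + 7²)*(-99) = √5 + (5 + 49)*(-99) = √5 + 54*(-99) = √5 - 5346 = -5346 + √5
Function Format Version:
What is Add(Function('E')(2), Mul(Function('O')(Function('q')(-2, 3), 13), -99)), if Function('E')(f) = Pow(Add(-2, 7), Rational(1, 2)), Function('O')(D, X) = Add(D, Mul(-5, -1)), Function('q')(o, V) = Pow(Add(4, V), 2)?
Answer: Add(-5346, Pow(5, Rational(1, 2))) ≈ -5343.8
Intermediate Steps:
Function('O')(D, X) = Add(5, D) (Function('O')(D, X) = Add(D, 5) = Add(5, D))
Function('E')(f) = Pow(5, Rational(1, 2))
Add(Function('E')(2), Mul(Function('O')(Function('q')(-2, 3), 13), -99)) = Add(Pow(5, Rational(1, 2)), Mul(Add(5, Pow(Add(4, 3), 2)), -99)) = Add(Pow(5, Rational(1, 2)), Mul(Add(5, Pow(7, 2)), -99)) = Add(Pow(5, Rational(1, 2)), Mul(Add(5, 49), -99)) = Add(Pow(5, Rational(1, 2)), Mul(54, -99)) = Add(Pow(5, Rational(1, 2)), -5346) = Add(-5346, Pow(5, Rational(1, 2)))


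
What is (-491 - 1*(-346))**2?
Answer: 21025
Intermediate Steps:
(-491 - 1*(-346))**2 = (-491 + 346)**2 = (-145)**2 = 21025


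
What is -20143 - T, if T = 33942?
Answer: -54085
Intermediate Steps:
-20143 - T = -20143 - 1*33942 = -20143 - 33942 = -54085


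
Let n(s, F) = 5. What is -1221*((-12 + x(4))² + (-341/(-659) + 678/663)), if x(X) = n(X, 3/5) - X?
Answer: -21790715694/145639 ≈ -1.4962e+5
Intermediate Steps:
x(X) = 5 - X
-1221*((-12 + x(4))² + (-341/(-659) + 678/663)) = -1221*((-12 + (5 - 1*4))² + (-341/(-659) + 678/663)) = -1221*((-12 + (5 - 4))² + (-341*(-1/659) + 678*(1/663))) = -1221*((-12 + 1)² + (341/659 + 226/221)) = -1221*((-11)² + 224295/145639) = -1221*(121 + 224295/145639) = -1221*17846614/145639 = -21790715694/145639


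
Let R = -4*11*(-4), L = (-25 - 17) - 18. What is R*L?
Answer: -10560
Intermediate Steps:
L = -60 (L = -42 - 18 = -60)
R = 176 (R = -44*(-4) = 176)
R*L = 176*(-60) = -10560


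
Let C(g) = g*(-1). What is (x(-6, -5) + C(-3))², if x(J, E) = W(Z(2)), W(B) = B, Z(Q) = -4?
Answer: 1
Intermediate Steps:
C(g) = -g
x(J, E) = -4
(x(-6, -5) + C(-3))² = (-4 - 1*(-3))² = (-4 + 3)² = (-1)² = 1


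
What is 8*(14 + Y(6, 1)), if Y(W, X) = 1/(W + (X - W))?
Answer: 120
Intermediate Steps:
Y(W, X) = 1/X
8*(14 + Y(6, 1)) = 8*(14 + 1/1) = 8*(14 + 1) = 8*15 = 120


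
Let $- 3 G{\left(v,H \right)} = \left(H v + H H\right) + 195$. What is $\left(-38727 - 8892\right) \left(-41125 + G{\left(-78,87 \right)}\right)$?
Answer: $1973855169$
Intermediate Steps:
$G{\left(v,H \right)} = -65 - \frac{H^{2}}{3} - \frac{H v}{3}$ ($G{\left(v,H \right)} = - \frac{\left(H v + H H\right) + 195}{3} = - \frac{\left(H v + H^{2}\right) + 195}{3} = - \frac{\left(H^{2} + H v\right) + 195}{3} = - \frac{195 + H^{2} + H v}{3} = -65 - \frac{H^{2}}{3} - \frac{H v}{3}$)
$\left(-38727 - 8892\right) \left(-41125 + G{\left(-78,87 \right)}\right) = \left(-38727 - 8892\right) \left(-41125 - \left(65 - 2262 + 2523\right)\right) = - 47619 \left(-41125 - 326\right) = \left(-47619\right) \left(-41451\right) = 1973855169$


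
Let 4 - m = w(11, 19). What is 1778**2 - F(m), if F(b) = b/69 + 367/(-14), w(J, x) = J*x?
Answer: 3053828537/966 ≈ 3.1613e+6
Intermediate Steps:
m = -205 (m = 4 - 11*19 = 4 - 1*209 = 4 - 209 = -205)
F(b) = -367/14 + b/69 (F(b) = b*(1/69) + 367*(-1/14) = b/69 - 367/14 = -367/14 + b/69)
1778**2 - F(m) = 1778**2 - (-367/14 + (1/69)*(-205)) = 3161284 - (-367/14 - 205/69) = 3161284 - 1*(-28193/966) = 3161284 + 28193/966 = 3053828537/966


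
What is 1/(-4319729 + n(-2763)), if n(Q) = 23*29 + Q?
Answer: -1/4321825 ≈ -2.3138e-7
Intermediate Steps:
n(Q) = 667 + Q
1/(-4319729 + n(-2763)) = 1/(-4319729 + (667 - 2763)) = 1/(-4319729 - 2096) = 1/(-4321825) = -1/4321825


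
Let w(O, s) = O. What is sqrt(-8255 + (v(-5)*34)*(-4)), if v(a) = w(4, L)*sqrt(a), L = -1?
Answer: sqrt(-8255 - 544*I*sqrt(5)) ≈ 6.6761 - 91.102*I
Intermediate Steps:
v(a) = 4*sqrt(a)
sqrt(-8255 + (v(-5)*34)*(-4)) = sqrt(-8255 + ((4*sqrt(-5))*34)*(-4)) = sqrt(-8255 + ((4*(I*sqrt(5)))*34)*(-4)) = sqrt(-8255 + ((4*I*sqrt(5))*34)*(-4)) = sqrt(-8255 + (136*I*sqrt(5))*(-4)) = sqrt(-8255 - 544*I*sqrt(5))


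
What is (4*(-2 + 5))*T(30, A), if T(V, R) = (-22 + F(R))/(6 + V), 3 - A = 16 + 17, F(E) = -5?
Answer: -9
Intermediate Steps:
A = -30 (A = 3 - (16 + 17) = 3 - 1*33 = 3 - 33 = -30)
T(V, R) = -27/(6 + V) (T(V, R) = (-22 - 5)/(6 + V) = -27/(6 + V))
(4*(-2 + 5))*T(30, A) = (4*(-2 + 5))*(-27/(6 + 30)) = (4*3)*(-27/36) = 12*(-27*1/36) = 12*(-3/4) = -9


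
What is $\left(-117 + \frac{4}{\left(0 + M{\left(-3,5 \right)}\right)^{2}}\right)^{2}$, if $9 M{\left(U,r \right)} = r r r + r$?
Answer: $\frac{244277131536}{17850625} \approx 13685.0$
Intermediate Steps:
$M{\left(U,r \right)} = \frac{r}{9} + \frac{r^{3}}{9}$ ($M{\left(U,r \right)} = \frac{r r r + r}{9} = \frac{r^{2} r + r}{9} = \frac{r^{3} + r}{9} = \frac{r + r^{3}}{9} = \frac{r}{9} + \frac{r^{3}}{9}$)
$\left(-117 + \frac{4}{\left(0 + M{\left(-3,5 \right)}\right)^{2}}\right)^{2} = \left(-117 + \frac{4}{\left(0 + \frac{1}{9} \cdot 5 \left(1 + 5^{2}\right)\right)^{2}}\right)^{2} = \left(-117 + \frac{4}{\left(0 + \frac{1}{9} \cdot 5 \left(1 + 25\right)\right)^{2}}\right)^{2} = \left(-117 + \frac{4}{\left(0 + \frac{1}{9} \cdot 5 \cdot 26\right)^{2}}\right)^{2} = \left(-117 + \frac{4}{\left(0 + \frac{130}{9}\right)^{2}}\right)^{2} = \left(-117 + \frac{4}{\left(\frac{130}{9}\right)^{2}}\right)^{2} = \left(-117 + \frac{4}{\frac{16900}{81}}\right)^{2} = \left(-117 + 4 \cdot \frac{81}{16900}\right)^{2} = \left(-117 + \frac{81}{4225}\right)^{2} = \left(- \frac{494244}{4225}\right)^{2} = \frac{244277131536}{17850625}$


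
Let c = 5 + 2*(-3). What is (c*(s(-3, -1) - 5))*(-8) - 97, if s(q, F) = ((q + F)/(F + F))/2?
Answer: -129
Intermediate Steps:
c = -1 (c = 5 - 6 = -1)
s(q, F) = (F + q)/(4*F) (s(q, F) = ((F + q)/((2*F)))*(½) = ((F + q)*(1/(2*F)))*(½) = ((F + q)/(2*F))*(½) = (F + q)/(4*F))
(c*(s(-3, -1) - 5))*(-8) - 97 = -((¼)*(-1 - 3)/(-1) - 5)*(-8) - 97 = -((¼)*(-1)*(-4) - 5)*(-8) - 97 = -(1 - 5)*(-8) - 97 = -1*(-4)*(-8) - 97 = 4*(-8) - 97 = -32 - 97 = -129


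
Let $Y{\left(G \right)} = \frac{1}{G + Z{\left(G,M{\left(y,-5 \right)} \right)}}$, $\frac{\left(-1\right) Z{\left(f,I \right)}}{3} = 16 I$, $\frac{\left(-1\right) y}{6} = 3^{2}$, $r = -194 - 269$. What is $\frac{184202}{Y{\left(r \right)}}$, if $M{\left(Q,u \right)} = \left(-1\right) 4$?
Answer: $-49918742$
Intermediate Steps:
$r = -463$ ($r = -194 - 269 = -463$)
$y = -54$ ($y = - 6 \cdot 3^{2} = \left(-6\right) 9 = -54$)
$M{\left(Q,u \right)} = -4$
$Z{\left(f,I \right)} = - 48 I$ ($Z{\left(f,I \right)} = - 3 \cdot 16 I = - 48 I$)
$Y{\left(G \right)} = \frac{1}{192 + G}$ ($Y{\left(G \right)} = \frac{1}{G - -192} = \frac{1}{G + 192} = \frac{1}{192 + G}$)
$\frac{184202}{Y{\left(r \right)}} = \frac{184202}{\frac{1}{192 - 463}} = \frac{184202}{\frac{1}{-271}} = \frac{184202}{- \frac{1}{271}} = 184202 \left(-271\right) = -49918742$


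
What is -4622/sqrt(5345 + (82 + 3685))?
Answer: -2311*sqrt(2278)/2278 ≈ -48.420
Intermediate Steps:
-4622/sqrt(5345 + (82 + 3685)) = -4622/sqrt(5345 + 3767) = -4622*sqrt(2278)/4556 = -2311*sqrt(2278)/2278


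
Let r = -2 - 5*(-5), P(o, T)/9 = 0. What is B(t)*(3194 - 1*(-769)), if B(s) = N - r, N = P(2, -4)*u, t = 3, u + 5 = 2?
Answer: -91149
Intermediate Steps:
u = -3 (u = -5 + 2 = -3)
P(o, T) = 0 (P(o, T) = 9*0 = 0)
r = 23 (r = -2 + 25 = 23)
N = 0 (N = 0*(-3) = 0)
B(s) = -23 (B(s) = 0 - 1*23 = 0 - 23 = -23)
B(t)*(3194 - 1*(-769)) = -23*(3194 - 1*(-769)) = -23*(3194 + 769) = -23*3963 = -91149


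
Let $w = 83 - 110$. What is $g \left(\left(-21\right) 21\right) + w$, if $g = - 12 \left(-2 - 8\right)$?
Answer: $-52947$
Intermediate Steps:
$w = -27$ ($w = 83 - 110 = -27$)
$g = 120$ ($g = - 12 \left(-2 - 8\right) = \left(-12\right) \left(-10\right) = 120$)
$g \left(\left(-21\right) 21\right) + w = 120 \left(\left(-21\right) 21\right) - 27 = 120 \left(-441\right) - 27 = -52920 - 27 = -52947$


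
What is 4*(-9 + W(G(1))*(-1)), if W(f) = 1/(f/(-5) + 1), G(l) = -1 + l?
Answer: -40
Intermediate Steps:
W(f) = 1/(1 - f/5) (W(f) = 1/(f*(-⅕) + 1) = 1/(-f/5 + 1) = 1/(1 - f/5))
4*(-9 + W(G(1))*(-1)) = 4*(-9 - 5/(-5 + (-1 + 1))*(-1)) = 4*(-9 - 5/(-5 + 0)*(-1)) = 4*(-9 - 5/(-5)*(-1)) = 4*(-9 - 5*(-⅕)*(-1)) = 4*(-9 + 1*(-1)) = 4*(-9 - 1) = 4*(-10) = -40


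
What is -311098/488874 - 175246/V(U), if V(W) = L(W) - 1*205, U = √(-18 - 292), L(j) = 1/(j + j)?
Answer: 10880959558713851/12737856751437 - 350492*I*√310/52111001 ≈ 854.22 - 0.11842*I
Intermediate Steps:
L(j) = 1/(2*j)
U = I*√310 (U = √(-310) = I*√310 ≈ 17.607*I)
V(W) = -205 + 1/(2*W) (V(W) = 1/(2*W) - 1*205 = 1/(2*W) - 205 = -205 + 1/(2*W))
-311098/488874 - 175246/V(U) = -311098/488874 - 175246/(-205 + 1/(2*((I*√310)))) = -311098*1/488874 - 175246/(-205 + (-I*√310/310)/2) = -155549/244437 - 175246/(-205 - I*√310/620)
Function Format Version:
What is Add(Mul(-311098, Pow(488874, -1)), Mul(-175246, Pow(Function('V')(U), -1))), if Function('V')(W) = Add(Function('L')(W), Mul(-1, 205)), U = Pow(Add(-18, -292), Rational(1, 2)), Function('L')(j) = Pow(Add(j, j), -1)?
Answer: Add(Rational(10880959558713851, 12737856751437), Mul(Rational(-350492, 52111001), I, Pow(310, Rational(1, 2)))) ≈ Add(854.22, Mul(-0.11842, I))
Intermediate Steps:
Function('L')(j) = Mul(Rational(1, 2), Pow(j, -1)) (Function('L')(j) = Pow(Mul(2, j), -1) = Mul(Rational(1, 2), Pow(j, -1)))
U = Mul(I, Pow(310, Rational(1, 2))) (U = Pow(-310, Rational(1, 2)) = Mul(I, Pow(310, Rational(1, 2))) ≈ Mul(17.607, I))
Function('V')(W) = Add(-205, Mul(Rational(1, 2), Pow(W, -1))) (Function('V')(W) = Add(Mul(Rational(1, 2), Pow(W, -1)), Mul(-1, 205)) = Add(Mul(Rational(1, 2), Pow(W, -1)), -205) = Add(-205, Mul(Rational(1, 2), Pow(W, -1))))
Add(Mul(-311098, Pow(488874, -1)), Mul(-175246, Pow(Function('V')(U), -1))) = Add(Mul(-311098, Pow(488874, -1)), Mul(-175246, Pow(Add(-205, Mul(Rational(1, 2), Pow(Mul(I, Pow(310, Rational(1, 2))), -1))), -1))) = Add(Mul(-311098, Rational(1, 488874)), Mul(-175246, Pow(Add(-205, Mul(Rational(1, 2), Mul(Rational(-1, 310), I, Pow(310, Rational(1, 2))))), -1))) = Add(Rational(-155549, 244437), Mul(-175246, Pow(Add(-205, Mul(Rational(-1, 620), I, Pow(310, Rational(1, 2)))), -1)))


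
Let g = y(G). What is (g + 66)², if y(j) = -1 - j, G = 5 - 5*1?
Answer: 4225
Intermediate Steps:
G = 0 (G = 5 - 5 = 0)
g = -1 (g = -1 - 1*0 = -1 + 0 = -1)
(g + 66)² = (-1 + 66)² = 65² = 4225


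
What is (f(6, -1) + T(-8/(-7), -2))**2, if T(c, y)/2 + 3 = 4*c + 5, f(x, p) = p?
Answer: 7225/49 ≈ 147.45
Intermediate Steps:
T(c, y) = 4 + 8*c (T(c, y) = -6 + 2*(4*c + 5) = -6 + 2*(5 + 4*c) = -6 + (10 + 8*c) = 4 + 8*c)
(f(6, -1) + T(-8/(-7), -2))**2 = (-1 + (4 + 8*(-8/(-7))))**2 = (-1 + (4 + 8*(-8*(-1/7))))**2 = (-1 + (4 + 8*(8/7)))**2 = (-1 + (4 + 64/7))**2 = (-1 + 92/7)**2 = (85/7)**2 = 7225/49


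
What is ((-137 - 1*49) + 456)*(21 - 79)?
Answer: -15660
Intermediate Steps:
((-137 - 1*49) + 456)*(21 - 79) = ((-137 - 49) + 456)*(-58) = (-186 + 456)*(-58) = 270*(-58) = -15660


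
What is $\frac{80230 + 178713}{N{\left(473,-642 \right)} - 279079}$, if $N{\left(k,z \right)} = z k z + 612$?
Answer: $\frac{258943}{194675105} \approx 0.0013301$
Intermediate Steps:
$N{\left(k,z \right)} = 612 + k z^{2}$ ($N{\left(k,z \right)} = k z z + 612 = k z^{2} + 612 = 612 + k z^{2}$)
$\frac{80230 + 178713}{N{\left(473,-642 \right)} - 279079} = \frac{80230 + 178713}{\left(612 + 473 \left(-642\right)^{2}\right) - 279079} = \frac{258943}{\left(612 + 473 \cdot 412164\right) - 279079} = \frac{258943}{\left(612 + 194953572\right) - 279079} = \frac{258943}{194954184 - 279079} = \frac{258943}{194675105}$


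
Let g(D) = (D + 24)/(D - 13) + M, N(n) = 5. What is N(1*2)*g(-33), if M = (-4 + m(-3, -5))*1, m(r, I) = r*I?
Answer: 2575/46 ≈ 55.978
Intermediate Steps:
m(r, I) = I*r
M = 11 (M = (-4 - 5*(-3))*1 = (-4 + 15)*1 = 11*1 = 11)
g(D) = 11 + (24 + D)/(-13 + D) (g(D) = (D + 24)/(D - 13) + 11 = (24 + D)/(-13 + D) + 11 = 11 + (24 + D)/(-13 + D))
N(1*2)*g(-33) = 5*((-119 + 12*(-33))/(-13 - 33)) = 5*((-119 - 396)/(-46)) = 5*(-1/46*(-515)) = 5*(515/46) = 2575/46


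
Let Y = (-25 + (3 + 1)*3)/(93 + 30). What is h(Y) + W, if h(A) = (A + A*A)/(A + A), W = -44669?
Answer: -5494232/123 ≈ -44669.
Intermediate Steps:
Y = -13/123 (Y = (-25 + 4*3)/123 = (-25 + 12)*(1/123) = -13*1/123 = -13/123 ≈ -0.10569)
h(A) = (A + A²)/(2*A) (h(A) = (A + A²)/((2*A)) = (A + A²)*(1/(2*A)) = (A + A²)/(2*A))
h(Y) + W = (½ + (½)*(-13/123)) - 44669 = (½ - 13/246) - 44669 = 55/123 - 44669 = -5494232/123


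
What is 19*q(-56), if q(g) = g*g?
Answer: 59584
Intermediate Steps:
q(g) = g**2
19*q(-56) = 19*(-56)**2 = 19*3136 = 59584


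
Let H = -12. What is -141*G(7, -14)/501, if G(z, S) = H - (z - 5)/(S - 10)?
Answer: 6721/2004 ≈ 3.3538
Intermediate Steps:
G(z, S) = -12 - (-5 + z)/(-10 + S) (G(z, S) = -12 - (z - 5)/(S - 10) = -12 - (-5 + z)/(-10 + S))
-141*G(7, -14)/501 = -141*(125 - 1*7 - 12*(-14))/(-10 - 14)/501 = -141*(125 - 7 + 168)/(-24)/501 = -141*(-1/24*286)/501 = -(-6721)/(4*501) = -141*(-143/6012) = 6721/2004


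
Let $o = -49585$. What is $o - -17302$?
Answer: $-32283$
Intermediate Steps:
$o - -17302 = -49585 - -17302 = -49585 + 17302 = -32283$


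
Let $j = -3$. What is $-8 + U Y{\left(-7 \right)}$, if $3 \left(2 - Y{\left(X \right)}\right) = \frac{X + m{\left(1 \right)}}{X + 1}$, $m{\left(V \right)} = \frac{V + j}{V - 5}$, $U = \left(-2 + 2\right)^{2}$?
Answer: $-8$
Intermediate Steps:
$U = 0$ ($U = 0^{2} = 0$)
$m{\left(V \right)} = \frac{-3 + V}{-5 + V}$ ($m{\left(V \right)} = \frac{V - 3}{V - 5} = \frac{-3 + V}{-5 + V}$)
$Y{\left(X \right)} = 2 - \frac{\frac{1}{2} + X}{3 \left(1 + X\right)}$ ($Y{\left(X \right)} = 2 - \frac{\left(X + \frac{-3 + 1}{-5 + 1}\right) \frac{1}{X + 1}}{3} = 2 - \frac{\left(X + \frac{1}{-4} \left(-2\right)\right) \frac{1}{1 + X}}{3} = 2 - \frac{\left(X - - \frac{1}{2}\right) \frac{1}{1 + X}}{3} = 2 - \frac{\left(X + \frac{1}{2}\right) \frac{1}{1 + X}}{3} = 2 - \frac{\left(\frac{1}{2} + X\right) \frac{1}{1 + X}}{3} = 2 - \frac{\frac{1}{1 + X} \left(\frac{1}{2} + X\right)}{3} = 2 - \frac{\frac{1}{2} + X}{3 \left(1 + X\right)}$)
$-8 + U Y{\left(-7 \right)} = -8 + 0 \frac{11 + 10 \left(-7\right)}{6 \left(1 - 7\right)} = -8 + 0 \frac{11 - 70}{6 \left(-6\right)} = -8 + 0 \cdot \frac{1}{6} \left(- \frac{1}{6}\right) \left(-59\right) = -8 + 0 \cdot \frac{59}{36} = -8 + 0 = -8$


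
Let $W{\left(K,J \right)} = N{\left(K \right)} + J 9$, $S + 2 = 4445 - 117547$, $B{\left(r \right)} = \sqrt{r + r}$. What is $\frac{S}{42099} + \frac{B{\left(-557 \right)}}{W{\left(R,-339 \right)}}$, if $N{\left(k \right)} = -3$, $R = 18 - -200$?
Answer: $- \frac{113104}{42099} - \frac{i \sqrt{1114}}{3054} \approx -2.6866 - 0.010929 i$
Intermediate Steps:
$B{\left(r \right)} = \sqrt{2} \sqrt{r}$ ($B{\left(r \right)} = \sqrt{2 r} = \sqrt{2} \sqrt{r}$)
$S = -113104$ ($S = -2 + \left(4445 - 117547\right) = -2 - 113102 = -113104$)
$R = 218$ ($R = 18 + 200 = 218$)
$W{\left(K,J \right)} = -3 + 9 J$ ($W{\left(K,J \right)} = -3 + J 9 = -3 + 9 J$)
$\frac{S}{42099} + \frac{B{\left(-557 \right)}}{W{\left(R,-339 \right)}} = - \frac{113104}{42099} + \frac{\sqrt{2} \sqrt{-557}}{-3 + 9 \left(-339\right)} = \left(-113104\right) \frac{1}{42099} + \frac{\sqrt{2} i \sqrt{557}}{-3 - 3051} = - \frac{113104}{42099} + \frac{i \sqrt{1114}}{-3054} = - \frac{113104}{42099} + i \sqrt{1114} \left(- \frac{1}{3054}\right) = - \frac{113104}{42099} - \frac{i \sqrt{1114}}{3054}$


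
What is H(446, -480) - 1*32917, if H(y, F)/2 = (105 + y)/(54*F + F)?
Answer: -434504951/13200 ≈ -32917.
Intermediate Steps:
H(y, F) = 2*(105 + y)/(55*F) (H(y, F) = 2*((105 + y)/(54*F + F)) = 2*((105 + y)/((55*F))) = 2*((105 + y)*(1/(55*F))) = 2*((105 + y)/(55*F)) = 2*(105 + y)/(55*F))
H(446, -480) - 1*32917 = (2/55)*(105 + 446)/(-480) - 1*32917 = (2/55)*(-1/480)*551 - 32917 = -551/13200 - 32917 = -434504951/13200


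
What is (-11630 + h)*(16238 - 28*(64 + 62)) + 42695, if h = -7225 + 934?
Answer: -227733215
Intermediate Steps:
h = -6291
(-11630 + h)*(16238 - 28*(64 + 62)) + 42695 = (-11630 - 6291)*(16238 - 28*(64 + 62)) + 42695 = -17921*(16238 - 28*126) + 42695 = -17921*(16238 - 3528) + 42695 = -17921*12710 + 42695 = -227775910 + 42695 = -227733215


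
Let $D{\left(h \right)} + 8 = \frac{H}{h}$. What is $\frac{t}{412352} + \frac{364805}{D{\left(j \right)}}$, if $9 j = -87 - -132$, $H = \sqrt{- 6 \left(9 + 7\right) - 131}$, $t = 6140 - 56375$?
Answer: $- \frac{252821059255}{6330816} - \frac{260575 i \sqrt{227}}{261} \approx -39935.0 - 15042.0 i$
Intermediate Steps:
$t = -50235$
$H = i \sqrt{227}$ ($H = \sqrt{\left(-6\right) 16 - 131} = \sqrt{-96 - 131} = \sqrt{-227} = i \sqrt{227} \approx 15.067 i$)
$j = 5$ ($j = \frac{-87 - -132}{9} = \frac{-87 + 132}{9} = \frac{1}{9} \cdot 45 = 5$)
$D{\left(h \right)} = -8 + \frac{i \sqrt{227}}{h}$
$\frac{t}{412352} + \frac{364805}{D{\left(j \right)}} = - \frac{50235}{412352} + \frac{364805}{-8 + \frac{i \sqrt{227}}{5}} = \left(-50235\right) \frac{1}{412352} + \frac{364805}{-8 + i \sqrt{227} \cdot \frac{1}{5}} = - \frac{2955}{24256} + \frac{364805}{-8 + \frac{i \sqrt{227}}{5}}$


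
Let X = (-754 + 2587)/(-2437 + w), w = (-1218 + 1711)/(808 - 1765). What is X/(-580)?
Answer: 60489/46654040 ≈ 0.0012965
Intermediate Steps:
w = -17/33 (w = 493/(-957) = 493*(-1/957) = -17/33 ≈ -0.51515)
X = -60489/80438 (X = (-754 + 2587)/(-2437 - 17/33) = 1833/(-80438/33) = 1833*(-33/80438) = -60489/80438 ≈ -0.75200)
X/(-580) = -60489/80438/(-580) = -60489/80438*(-1/580) = 60489/46654040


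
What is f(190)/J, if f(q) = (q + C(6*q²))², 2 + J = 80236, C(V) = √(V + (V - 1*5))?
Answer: (190 + √433195)²/80234 ≈ 8.9663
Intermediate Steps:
C(V) = √(-5 + 2*V) (C(V) = √(V + (V - 5)) = √(V + (-5 + V)) = √(-5 + 2*V))
J = 80234 (J = -2 + 80236 = 80234)
f(q) = (q + √(-5 + 12*q²))² (f(q) = (q + √(-5 + 2*(6*q²)))² = (q + √(-5 + 12*q²))²)
f(190)/J = (190 + √(-5 + 12*190²))²/80234 = (190 + √(-5 + 12*36100))²*(1/80234) = (190 + √(-5 + 433200))²*(1/80234) = (190 + √433195)²*(1/80234) = (190 + √433195)²/80234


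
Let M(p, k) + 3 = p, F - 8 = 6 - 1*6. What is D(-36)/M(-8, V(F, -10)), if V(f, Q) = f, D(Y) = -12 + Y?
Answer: 48/11 ≈ 4.3636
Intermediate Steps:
F = 8 (F = 8 + (6 - 1*6) = 8 + (6 - 6) = 8 + 0 = 8)
M(p, k) = -3 + p
D(-36)/M(-8, V(F, -10)) = (-12 - 36)/(-3 - 8) = -48/(-11) = -48*(-1/11) = 48/11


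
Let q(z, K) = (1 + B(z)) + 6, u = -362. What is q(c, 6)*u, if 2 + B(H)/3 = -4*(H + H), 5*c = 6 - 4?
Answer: 15566/5 ≈ 3113.2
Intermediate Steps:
c = ⅖ (c = (6 - 4)/5 = (⅕)*2 = ⅖ ≈ 0.40000)
B(H) = -6 - 24*H (B(H) = -6 + 3*(-4*(H + H)) = -6 + 3*(-8*H) = -6 - 24*H)
q(z, K) = 1 - 24*z (q(z, K) = (1 + (-6 - 24*z)) + 6 = (-5 - 24*z) + 6 = 1 - 24*z)
q(c, 6)*u = (1 - 24*⅖)*(-362) = (1 - 48/5)*(-362) = -43/5*(-362) = 15566/5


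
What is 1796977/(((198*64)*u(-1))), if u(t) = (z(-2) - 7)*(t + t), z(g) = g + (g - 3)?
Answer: 256711/50688 ≈ 5.0645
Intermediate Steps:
z(g) = -3 + 2*g (z(g) = g + (-3 + g) = -3 + 2*g)
u(t) = -28*t (u(t) = ((-3 + 2*(-2)) - 7)*(t + t) = ((-3 - 4) - 7)*(2*t) = (-7 - 7)*(2*t) = -28*t)
1796977/(((198*64)*u(-1))) = 1796977/(((198*64)*(-28*(-1)))) = 1796977/((12672*28)) = 1796977/354816 = 1796977*(1/354816) = 256711/50688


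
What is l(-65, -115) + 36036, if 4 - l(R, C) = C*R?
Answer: 28565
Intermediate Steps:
l(R, C) = 4 - C*R
l(-65, -115) + 36036 = (4 - 1*(-115)*(-65)) + 36036 = (4 - 7475) + 36036 = -7471 + 36036 = 28565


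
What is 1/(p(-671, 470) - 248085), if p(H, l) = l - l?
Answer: -1/248085 ≈ -4.0309e-6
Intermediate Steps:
p(H, l) = 0
1/(p(-671, 470) - 248085) = 1/(0 - 248085) = 1/(-248085) = -1/248085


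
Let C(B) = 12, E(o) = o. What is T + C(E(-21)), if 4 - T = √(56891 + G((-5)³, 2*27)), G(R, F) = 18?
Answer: 16 - √56909 ≈ -222.56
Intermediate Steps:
T = 4 - √56909 (T = 4 - √(56891 + 18) = 4 - √56909 ≈ -234.56)
T + C(E(-21)) = (4 - √56909) + 12 = 16 - √56909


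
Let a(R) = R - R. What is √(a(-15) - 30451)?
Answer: I*√30451 ≈ 174.5*I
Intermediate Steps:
a(R) = 0
√(a(-15) - 30451) = √(0 - 30451) = √(-30451) = I*√30451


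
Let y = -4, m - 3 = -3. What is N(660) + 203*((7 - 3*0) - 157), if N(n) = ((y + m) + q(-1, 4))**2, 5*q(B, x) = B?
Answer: -760809/25 ≈ -30432.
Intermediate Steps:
m = 0 (m = 3 - 3 = 0)
q(B, x) = B/5
N(n) = 441/25 (N(n) = ((-4 + 0) + (1/5)*(-1))**2 = (-4 - 1/5)**2 = (-21/5)**2 = 441/25)
N(660) + 203*((7 - 3*0) - 157) = 441/25 + 203*((7 - 3*0) - 157) = 441/25 + 203*((7 + 0) - 157) = 441/25 + 203*(7 - 157) = 441/25 + 203*(-150) = 441/25 - 30450 = -760809/25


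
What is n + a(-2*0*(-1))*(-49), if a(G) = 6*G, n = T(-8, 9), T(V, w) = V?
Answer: -8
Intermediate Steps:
n = -8
n + a(-2*0*(-1))*(-49) = -8 + (6*(-2*0*(-1)))*(-49) = -8 + (6*(0*(-1)))*(-49) = -8 + (6*0)*(-49) = -8 + 0*(-49) = -8 + 0 = -8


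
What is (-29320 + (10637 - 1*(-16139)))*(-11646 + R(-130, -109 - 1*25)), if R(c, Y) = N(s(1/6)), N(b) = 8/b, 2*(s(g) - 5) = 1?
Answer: 325860960/11 ≈ 2.9624e+7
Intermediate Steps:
s(g) = 11/2 (s(g) = 5 + (1/2)*1 = 5 + 1/2 = 11/2)
R(c, Y) = 16/11 (R(c, Y) = 8/(11/2) = 8*(2/11) = 16/11)
(-29320 + (10637 - 1*(-16139)))*(-11646 + R(-130, -109 - 1*25)) = (-29320 + (10637 - 1*(-16139)))*(-11646 + 16/11) = (-29320 + (10637 + 16139))*(-128090/11) = (-29320 + 26776)*(-128090/11) = -2544*(-128090/11) = 325860960/11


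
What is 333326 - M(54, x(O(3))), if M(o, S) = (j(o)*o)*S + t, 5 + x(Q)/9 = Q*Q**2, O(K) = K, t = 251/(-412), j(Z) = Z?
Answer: -100545053/412 ≈ -2.4404e+5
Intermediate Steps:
t = -251/412 (t = 251*(-1/412) = -251/412 ≈ -0.60922)
x(Q) = -45 + 9*Q**3 (x(Q) = -45 + 9*(Q*Q**2) = -45 + 9*Q**3)
M(o, S) = -251/412 + S*o**2 (M(o, S) = (o*o)*S - 251/412 = o**2*S - 251/412 = S*o**2 - 251/412 = -251/412 + S*o**2)
333326 - M(54, x(O(3))) = 333326 - (-251/412 + (-45 + 9*3**3)*54**2) = 333326 - (-251/412 + (-45 + 9*27)*2916) = 333326 - (-251/412 + (-45 + 243)*2916) = 333326 - (-251/412 + 198*2916) = 333326 - (-251/412 + 577368) = 333326 - 1*237875365/412 = 333326 - 237875365/412 = -100545053/412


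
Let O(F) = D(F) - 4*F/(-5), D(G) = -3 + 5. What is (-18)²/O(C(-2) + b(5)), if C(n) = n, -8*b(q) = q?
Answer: -3240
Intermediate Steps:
b(q) = -q/8
D(G) = 2
O(F) = 2 + 4*F/5 (O(F) = 2 - 4*F/(-5) = 2 - 4*F*(-1)/5 = 2 - (-4)*F/5 = 2 + 4*F/5)
(-18)²/O(C(-2) + b(5)) = (-18)²/(2 + 4*(-2 - ⅛*5)/5) = 324/(2 + 4*(-2 - 5/8)/5) = 324/(2 + (⅘)*(-21/8)) = 324/(2 - 21/10) = 324/(-⅒) = 324*(-10) = -3240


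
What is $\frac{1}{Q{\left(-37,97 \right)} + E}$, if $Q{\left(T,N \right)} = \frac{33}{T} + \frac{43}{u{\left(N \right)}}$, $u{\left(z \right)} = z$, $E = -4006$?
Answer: $- \frac{3589}{14379144} \approx -0.0002496$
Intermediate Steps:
$Q{\left(T,N \right)} = \frac{33}{T} + \frac{43}{N}$
$\frac{1}{Q{\left(-37,97 \right)} + E} = \frac{1}{\left(\frac{33}{-37} + \frac{43}{97}\right) - 4006} = \frac{1}{\left(33 \left(- \frac{1}{37}\right) + 43 \cdot \frac{1}{97}\right) - 4006} = \frac{1}{\left(- \frac{33}{37} + \frac{43}{97}\right) - 4006} = \frac{1}{- \frac{1610}{3589} - 4006} = \frac{1}{- \frac{14379144}{3589}} = - \frac{3589}{14379144}$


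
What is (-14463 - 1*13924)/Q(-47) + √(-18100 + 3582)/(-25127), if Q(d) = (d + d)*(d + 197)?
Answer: 28387/14100 - I*√14518/25127 ≈ 2.0133 - 0.0047953*I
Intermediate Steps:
Q(d) = 2*d*(197 + d) (Q(d) = (2*d)*(197 + d) = 2*d*(197 + d))
(-14463 - 1*13924)/Q(-47) + √(-18100 + 3582)/(-25127) = (-14463 - 1*13924)/((2*(-47)*(197 - 47))) + √(-18100 + 3582)/(-25127) = (-14463 - 13924)/((2*(-47)*150)) + √(-14518)*(-1/25127) = -28387/(-14100) + (I*√14518)*(-1/25127) = -28387*(-1/14100) - I*√14518/25127 = 28387/14100 - I*√14518/25127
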